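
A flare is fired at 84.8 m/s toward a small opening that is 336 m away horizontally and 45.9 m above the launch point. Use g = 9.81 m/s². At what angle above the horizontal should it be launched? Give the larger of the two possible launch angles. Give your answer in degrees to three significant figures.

Trajectory: y = x tanθ − g x² (1 + tan²θ)/(2v₀²). With x = 336, y = 45.9, v₀ = 84.8, g = 9.81:
77.01 tan²θ − 336 tanθ + (122.9) = 0.
tanθ = [336 ± √(336² − 4 × 77.01 × (122.9))] / (2 × 77.01) = (336 ± 273.9) / 154.0, giving tanθ = 0.4030 or 3.960.
θ = 21.95° or 75.83°; the larger is 75.83°.

75.8°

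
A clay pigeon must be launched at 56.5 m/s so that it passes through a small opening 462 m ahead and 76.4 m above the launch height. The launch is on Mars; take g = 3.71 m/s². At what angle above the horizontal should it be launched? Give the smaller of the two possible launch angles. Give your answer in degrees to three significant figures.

Trajectory: y = x tanθ − g x² (1 + tan²θ)/(2v₀²). With x = 462, y = 76.4, v₀ = 56.5, g = 3.71:
124.0 tan²θ − 462 tanθ + (200.4) = 0.
tanθ = [462 ± √(462² − 4 × 124.0 × (200.4))] / (2 × 124.0) = (462 ± 337.6) / 248.1, giving tanθ = 0.5013 or 3.224.
θ = 26.62° or 72.77°; the smaller is 26.62°.

26.6°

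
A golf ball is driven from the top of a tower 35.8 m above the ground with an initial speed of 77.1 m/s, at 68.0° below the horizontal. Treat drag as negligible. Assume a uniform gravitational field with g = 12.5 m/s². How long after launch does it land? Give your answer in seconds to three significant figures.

0.481 s

vₓ = 77.10 cos 68.0° = 28.88 m/s; v_y0 = −71.49 m/s (downward).
With up positive and y = 0 at the ground: y(t) = 35.8 + (−71.49) t − 6.250 t². Setting y = 0 and taking the positive root: t = [−71.49 + √(71.49² + 2·12.5·35.8)] / 12.5 = (−71.49 + 77.49) / 12.5 = 0.4806 s.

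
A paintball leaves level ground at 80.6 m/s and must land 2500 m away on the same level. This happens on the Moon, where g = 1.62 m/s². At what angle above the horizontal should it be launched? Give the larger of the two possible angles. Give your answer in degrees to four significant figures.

Level-ground range R = v₀² sin(2θ)/g ⇒ sin(2θ) = gR/v₀² = 1.62 × 2500 / 80.6² = 0.6234.
2θ = 38.57° or 180° − 38.57° = 141.4°, so θ = 19.28° or 70.72°.
The larger angle is 70.72°.

70.72°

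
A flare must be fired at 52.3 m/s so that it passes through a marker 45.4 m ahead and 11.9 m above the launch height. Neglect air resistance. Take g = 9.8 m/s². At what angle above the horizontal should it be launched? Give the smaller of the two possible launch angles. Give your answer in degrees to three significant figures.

Trajectory: y = x tanθ − g x² (1 + tan²θ)/(2v₀²). With x = 45.4, y = 11.9, v₀ = 52.3, g = 9.80:
3.692 tan²θ − 45.4 tanθ + (15.59) = 0.
tanθ = [45.4 ± √(45.4² − 4 × 3.692 × (15.59))] / (2 × 3.692) = (45.4 ± 42.79) / 7.385, giving tanθ = 0.3536 or 11.94.
θ = 19.47° or 85.21°; the smaller is 19.47°.

19.5°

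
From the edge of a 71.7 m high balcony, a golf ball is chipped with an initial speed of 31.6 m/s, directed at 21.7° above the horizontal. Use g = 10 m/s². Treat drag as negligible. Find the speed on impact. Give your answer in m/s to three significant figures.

49.3 m/s

Resolve: vₓ = 31.60 cos 21.7° = 29.36 m/s and v_y0 = 31.60 sin 21.7° = 11.68 m/s.
Vertical motion (up positive, ground at y = 0): 5.000 t² − (11.68) t − 71.7 = 0, so t = (11.68 + √(11.68² + 2·10.0·71.7)) / 10.0 = (11.68 + 39.63) / 10.0 = 5.131 s.
Vertical velocity at impact: v_y = v_y0 − g t = 11.68 − 10.0 × 5.131 = −39.63 m/s.
Speed: |v| = √(vₓ² + v_y²) = √(29.36² + 39.63²) = 49.32 m/s.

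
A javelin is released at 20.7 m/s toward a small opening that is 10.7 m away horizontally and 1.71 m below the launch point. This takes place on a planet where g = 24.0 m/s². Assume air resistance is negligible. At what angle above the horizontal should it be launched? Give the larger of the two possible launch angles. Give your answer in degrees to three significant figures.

72.6°

Trajectory: y = x tanθ − g x² (1 + tan²θ)/(2v₀²). With x = 10.7, y = −1.71, v₀ = 20.7, g = 24.0:
3.206 tan²θ − 10.7 tanθ + (1.496) = 0.
tanθ = [10.7 ± √(10.7² − 4 × 3.206 × (1.496))] / (2 × 3.206) = (10.7 ± 9.762) / 6.413, giving tanθ = 0.1463 or 3.191.
θ = 8.321° or 72.60°; the larger is 72.60°.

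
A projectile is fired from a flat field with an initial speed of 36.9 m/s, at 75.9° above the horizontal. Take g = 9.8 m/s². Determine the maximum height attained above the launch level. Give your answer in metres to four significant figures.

Components: vₓ = 36.90 cos 75.9° = 8.989 m/s, v_y0 = 36.90 sin 75.9° = 35.79 m/s.
Peak height H = v_y0² / (2g) = 1280.8 / 19.60 = 65.35 m.

65.35 m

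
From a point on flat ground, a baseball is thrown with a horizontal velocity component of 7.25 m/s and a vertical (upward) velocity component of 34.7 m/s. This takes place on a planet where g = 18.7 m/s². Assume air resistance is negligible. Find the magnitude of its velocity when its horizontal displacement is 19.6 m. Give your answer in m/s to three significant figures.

x = vₓ t ⇒ t = 19.6/7.250 = 2.703 s.
Vertical velocity there: v_y = v_y0 − g t = 34.70 − 18.7 × 2.703 = −15.85 m/s.
Speed: √(vₓ² + v_y²) = √(7.250² + 15.85²) = 17.43 m/s.

17.4 m/s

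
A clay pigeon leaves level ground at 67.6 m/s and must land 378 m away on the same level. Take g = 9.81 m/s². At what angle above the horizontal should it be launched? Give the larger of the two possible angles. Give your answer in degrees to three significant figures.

62.9°

R = v₀² sin 2θ / g gives sin 2θ = gR/v₀² = 9.81·378/67.6² = 0.8115.
2θ = 54.24° or 180° − 54.24° = 125.8°, so θ = 27.12° or 62.88°.
The larger angle is 62.88°.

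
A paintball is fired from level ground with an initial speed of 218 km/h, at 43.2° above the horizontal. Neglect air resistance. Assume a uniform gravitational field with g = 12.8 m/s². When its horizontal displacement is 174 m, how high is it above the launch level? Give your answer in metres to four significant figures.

Convert: 218 km/h = 218/3.6 = 60.56 m/s.
vₓ = 60.56 cos 43.2° = 44.14 m/s; v_y0 = 60.56 sin 43.2° = 41.45 m/s.
x = vₓ t ⇒ t = 174/44.14 = 3.942 s.
Height: y = v_y0 t − ½ g t² = 41.45 × 3.942 − 6.400 × 3.942² = 163.4 − 99.44 = 63.96 m.

63.96 m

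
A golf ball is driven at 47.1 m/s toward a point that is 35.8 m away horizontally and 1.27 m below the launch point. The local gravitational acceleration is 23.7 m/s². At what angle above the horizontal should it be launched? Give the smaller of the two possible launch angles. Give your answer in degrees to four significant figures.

Trajectory: y = x tanθ − g x² (1 + tan²θ)/(2v₀²). With x = 35.8, y = −1.27, v₀ = 47.1, g = 23.7:
6.846 tan²θ − 35.8 tanθ + (5.576) = 0.
tanθ = [35.8 ± √(35.8² − 4 × 6.846 × (5.576))] / (2 × 6.846) = (35.8 ± 33.60) / 13.69, giving tanθ = 0.1607 or 5.069.
θ = 9.129° or 78.84°; the smaller is 9.129°.

9.129°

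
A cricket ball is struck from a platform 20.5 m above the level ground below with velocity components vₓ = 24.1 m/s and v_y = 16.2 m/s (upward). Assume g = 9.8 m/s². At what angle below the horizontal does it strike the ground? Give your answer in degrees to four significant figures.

With up positive and y = 0 at the ground: y(t) = 20.5 + (16.20) t − 4.900 t². Setting y = 0 and taking the positive root: t = [16.20 + √(16.20² + 2·9.80·20.5)] / 9.80 = (16.20 + 25.77) / 9.80 = 4.283 s.
At impact: v_y = v_y0 − g t = −25.77 m/s; vₓ = 24.10 m/s.
Angle below horizontal: arctan(|v_y|/vₓ) = arctan(25.77/24.10) = 46.92°.

46.92°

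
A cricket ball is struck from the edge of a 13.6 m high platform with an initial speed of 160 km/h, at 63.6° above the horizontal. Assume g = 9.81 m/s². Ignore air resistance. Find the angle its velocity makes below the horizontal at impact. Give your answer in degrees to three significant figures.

Convert: 160 km/h = 160/3.6 = 44.44 m/s.
Resolve: vₓ = 44.44 cos 63.6° = 19.76 m/s and v_y0 = 44.44 sin 63.6° = 39.81 m/s.
With up positive and y = 0 at the ground: y(t) = 13.6 + (39.81) t − 4.905 t². Setting y = 0 and taking the positive root: t = [39.81 + √(39.81² + 2·9.81·13.6)] / 9.81 = (39.81 + 43.03) / 9.81 = 8.444 s.
At impact: v_y = v_y0 − g t = −43.03 m/s; vₓ = 19.76 m/s.
Angle below horizontal: arctan(|v_y|/vₓ) = arctan(43.03/19.76) = 65.33°.

65.3°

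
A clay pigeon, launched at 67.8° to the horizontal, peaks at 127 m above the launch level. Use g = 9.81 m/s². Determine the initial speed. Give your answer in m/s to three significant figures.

53.9 m/s

At the peak v_y = 0, so v_y0 = √(2gH) = √(2 × 9.81 × 127) = 49.92 m/s.
v_y0 = v₀ sin θ ⇒ v₀ = 49.92 / sin 67.8° = 53.91 m/s.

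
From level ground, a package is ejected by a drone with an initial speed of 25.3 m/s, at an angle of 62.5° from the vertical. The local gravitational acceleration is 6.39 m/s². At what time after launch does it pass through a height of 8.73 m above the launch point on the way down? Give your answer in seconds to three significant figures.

2.61 s

Horizontal component vₓ = 25.30 sin 62.5° = 22.44 m/s; vertical v_y0 = 25.30 cos 62.5° = 11.68 m/s.
Set y = v_y0 t − ½ g t² = 8.73: 3.195 t² − 11.68 t + 8.73 = 0.
t = [11.68 ± √(11.68² − 2·6.39·8.73)] / 6.39 = (11.68 ± 4.991) / 6.39, so t = 1.047 s or t = 2.609 s.
The descending-branch root is 2.609 s.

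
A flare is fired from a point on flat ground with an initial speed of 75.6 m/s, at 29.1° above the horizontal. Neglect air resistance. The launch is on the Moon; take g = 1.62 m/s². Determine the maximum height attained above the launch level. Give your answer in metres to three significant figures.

417 m

Components: vₓ = 75.60 cos 29.1° = 66.06 m/s, v_y0 = 75.60 sin 29.1° = 36.77 m/s.
At the apex v_y = 0, so H = v_y0²/(2g) = 36.77²/3.240 = 417.2 m.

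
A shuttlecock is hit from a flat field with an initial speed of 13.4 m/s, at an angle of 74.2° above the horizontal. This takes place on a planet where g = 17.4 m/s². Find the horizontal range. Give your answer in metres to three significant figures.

Resolve: vₓ = 13.40 cos 74.2° = 3.649 m/s and v_y0 = 13.40 sin 74.2° = 12.89 m/s.
Flight time T = 2 v_y0 / g = 1.482 s.
Horizontal distance R = vₓ T = 3.649 × 1.482 = 5.407 m.

5.41 m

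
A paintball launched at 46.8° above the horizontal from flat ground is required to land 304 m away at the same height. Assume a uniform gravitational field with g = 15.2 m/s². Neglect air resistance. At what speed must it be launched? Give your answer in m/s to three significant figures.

68.0 m/s

On level ground R = v₀² sin 2θ / g ⇒ v₀ = √(gR / sin 2θ).
v₀ = √(15.2 × 304 / sin 93.60°) = √(4621 / 0.9980) = √4629.9 = 68.04 m/s.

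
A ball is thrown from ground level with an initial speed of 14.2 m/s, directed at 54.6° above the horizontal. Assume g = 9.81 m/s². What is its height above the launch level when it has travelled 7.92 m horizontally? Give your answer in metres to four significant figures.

Horizontal component vₓ = 14.20 cos 54.6° = 8.226 m/s; vertical v_y0 = 14.20 sin 54.6° = 11.57 m/s.
Time to reach x = 7.92 m: t = x/vₓ = 7.92/8.226 = 0.9628 s.
Height: y = v_y0 t − ½ g t² = 11.57 × 0.9628 − 4.905 × 0.9628² = 11.14 − 4.547 = 6.597 m.

6.597 m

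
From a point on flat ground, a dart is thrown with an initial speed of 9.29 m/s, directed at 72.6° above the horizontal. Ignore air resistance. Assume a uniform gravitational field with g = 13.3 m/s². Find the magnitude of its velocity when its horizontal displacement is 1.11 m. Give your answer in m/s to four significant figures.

4.508 m/s

Components: vₓ = 9.290 cos 72.6° = 2.778 m/s, v_y0 = 9.290 sin 72.6° = 8.865 m/s.
x = vₓ t ⇒ t = 1.11/2.778 = 0.3996 s.
Vertical velocity there: v_y = v_y0 − g t = 8.865 − 13.3 × 0.3996 = 3.551 m/s.
Speed: √(vₓ² + v_y²) = √(2.778² + 3.551²) = 4.508 m/s.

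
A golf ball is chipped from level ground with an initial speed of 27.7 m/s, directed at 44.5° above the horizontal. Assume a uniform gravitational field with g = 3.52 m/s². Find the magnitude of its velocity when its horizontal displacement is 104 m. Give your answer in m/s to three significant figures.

19.8 m/s

vₓ = 27.70 cos 44.5° = 19.76 m/s; v_y0 = 27.70 sin 44.5° = 19.42 m/s.
x = vₓ t ⇒ t = 104/19.76 = 5.264 s.
Vertical velocity there: v_y = v_y0 − g t = 19.42 − 3.52 × 5.264 = 0.8861 m/s.
Speed: √(vₓ² + v_y²) = √(19.76² + 0.8861²) = 19.78 m/s.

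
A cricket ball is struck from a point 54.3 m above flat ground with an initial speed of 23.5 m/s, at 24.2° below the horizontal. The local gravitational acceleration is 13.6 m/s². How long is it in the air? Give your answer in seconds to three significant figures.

2.20 s

Resolve: vₓ = 23.50 cos 24.2° = 21.43 m/s and v_y0 = −9.633 m/s (downward).
The projectile lands when y = 54.3 + (−9.633) t − ½·13.6·t² = 0. Positive root: t = (−9.633 + √(9.633² + 2·13.6·54.3)) / 13.6 = (−9.633 + 39.62) / 13.6 = 2.205 s.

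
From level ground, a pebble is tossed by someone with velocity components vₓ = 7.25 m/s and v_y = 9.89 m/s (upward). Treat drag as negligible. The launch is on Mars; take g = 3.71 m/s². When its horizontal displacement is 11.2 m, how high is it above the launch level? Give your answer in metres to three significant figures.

10.9 m

Time to reach x = 11.2 m: t = x/vₓ = 11.2/7.250 = 1.545 s.
Height: y = v_y0 t − ½ g t² = 9.890 × 1.545 − 1.855 × 1.545² = 15.28 − 4.427 = 10.85 m.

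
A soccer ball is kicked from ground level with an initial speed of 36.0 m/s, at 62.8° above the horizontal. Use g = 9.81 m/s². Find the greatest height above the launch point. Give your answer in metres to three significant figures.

52.3 m

Resolve: vₓ = 36.00 cos 62.8° = 16.46 m/s and v_y0 = 36.00 sin 62.8° = 32.02 m/s.
Maximum height: H = v_y0² / (2g) = 32.02² / (2 × 9.81) = 52.25 m.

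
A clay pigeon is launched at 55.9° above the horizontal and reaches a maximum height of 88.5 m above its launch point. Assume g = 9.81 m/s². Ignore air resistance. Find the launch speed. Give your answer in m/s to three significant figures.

At the peak v_y = 0, so v_y0 = √(2gH) = √(2 × 9.81 × 88.5) = 41.67 m/s.
v_y0 = v₀ sin θ ⇒ v₀ = 41.67 / sin 55.9° = 50.32 m/s.

50.3 m/s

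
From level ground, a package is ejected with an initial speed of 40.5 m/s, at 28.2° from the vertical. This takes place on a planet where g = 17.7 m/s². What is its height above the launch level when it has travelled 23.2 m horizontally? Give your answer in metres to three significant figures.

Horizontal component vₓ = 40.50 sin 28.2° = 19.14 m/s; vertical v_y0 = 40.50 cos 28.2° = 35.69 m/s.
At x = 23.2 m, t = x/vₓ = 23.2/19.14 = 1.212 s.
Height: y = v_y0 t − ½ g t² = 35.69 × 1.212 − 8.850 × 1.212² = 43.27 − 13.01 = 30.26 m.

30.3 m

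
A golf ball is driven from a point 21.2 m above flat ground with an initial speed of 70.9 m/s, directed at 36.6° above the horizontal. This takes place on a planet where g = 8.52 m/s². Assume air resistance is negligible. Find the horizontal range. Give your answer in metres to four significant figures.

592.1 m

Horizontal component vₓ = 70.90 cos 36.6° = 56.92 m/s; vertical v_y0 = 70.90 sin 36.6° = 42.27 m/s.
Vertical motion (up positive, ground at y = 0): 4.260 t² − (42.27) t − 21.2 = 0, so t = (42.27 + √(42.27² + 2·8.52·21.2)) / 8.52 = (42.27 + 46.35) / 8.52 = 10.40 s.
Horizontal distance: R = vₓ t = 56.92 × 10.40 = 592.1 m.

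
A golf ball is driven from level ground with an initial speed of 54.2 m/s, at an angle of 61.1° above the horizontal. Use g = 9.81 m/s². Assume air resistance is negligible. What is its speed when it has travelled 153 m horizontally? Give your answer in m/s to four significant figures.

27.98 m/s

Components: vₓ = 54.20 cos 61.1° = 26.19 m/s, v_y0 = 54.20 sin 61.1° = 47.45 m/s.
At x = 153 m, t = x/vₓ = 153/26.19 = 5.841 s.
Vertical velocity there: v_y = v_y0 − g t = 47.45 − 9.81 × 5.841 = −9.851 m/s.
Speed: √(vₓ² + v_y²) = √(26.19² + 9.851²) = 27.98 m/s.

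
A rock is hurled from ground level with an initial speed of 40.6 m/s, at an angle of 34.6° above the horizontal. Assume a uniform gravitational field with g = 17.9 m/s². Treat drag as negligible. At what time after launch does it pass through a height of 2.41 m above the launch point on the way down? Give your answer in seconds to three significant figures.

2.47 s

Horizontal component vₓ = 40.60 cos 34.6° = 33.42 m/s; vertical v_y0 = 40.60 sin 34.6° = 23.05 m/s.
Require v_y0 t − ½ g t² = 2.41, i.e. 8.950 t² − 23.05 t + 2.41 = 0.
Quadratic formula: t = (23.05 ± √445.23) / 17.9 = (23.05 ± 21.10) / 17.9 → t = 0.1092 s or 2.467 s.
The descending-branch root is 2.467 s.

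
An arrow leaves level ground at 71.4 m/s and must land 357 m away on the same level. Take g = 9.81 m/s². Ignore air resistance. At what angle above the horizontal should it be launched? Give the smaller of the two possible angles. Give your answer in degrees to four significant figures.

21.70°

From R = (v₀²/g) sin 2θ: sin 2θ = 9.81 × 357 / 5098.0 = 0.6870.
2θ = 43.39° or 180° − 43.39° = 136.6°, so θ = 21.70° or 68.30°.
The smaller angle is 21.70°.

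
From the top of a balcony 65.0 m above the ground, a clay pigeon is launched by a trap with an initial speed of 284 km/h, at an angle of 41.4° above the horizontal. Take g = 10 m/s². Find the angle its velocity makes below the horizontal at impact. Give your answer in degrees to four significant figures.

46.98°

Convert: 284 km/h = 284/3.6 = 78.89 m/s.
Resolve: vₓ = 78.89 cos 41.4° = 59.18 m/s and v_y0 = 78.89 sin 41.4° = 52.17 m/s.
The projectile lands when y = 65.0 + (52.17) t − ½·10.0·t² = 0. Positive root: t = (52.17 + √(52.17² + 2·10.0·65.0)) / 10.0 = (52.17 + 63.42) / 10.0 = 11.56 s.
At impact: v_y = v_y0 − g t = −63.42 m/s; vₓ = 59.18 m/s.
Angle below horizontal: arctan(|v_y|/vₓ) = arctan(63.42/59.18) = 46.98°.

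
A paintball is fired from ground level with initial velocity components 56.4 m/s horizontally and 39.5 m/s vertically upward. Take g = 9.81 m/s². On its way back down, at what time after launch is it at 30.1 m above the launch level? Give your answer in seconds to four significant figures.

7.201 s

Set y = v_y0 t − ½ g t² = 30.1: 4.905 t² − 39.50 t + 30.1 = 0.
t = [39.50 ± √(39.50² − 2·9.81·30.1)] / 9.81 = (39.50 ± 31.14) / 9.81, so t = 0.8522 s or t = 7.201 s.
The descending-branch root is 7.201 s.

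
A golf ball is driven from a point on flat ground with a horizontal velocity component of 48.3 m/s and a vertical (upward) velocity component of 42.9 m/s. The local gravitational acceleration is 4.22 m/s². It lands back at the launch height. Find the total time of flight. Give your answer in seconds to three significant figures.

20.3 s

Landing at launch height ⇒ T = 2 v_y0 / g = 2 × 42.90 / 4.22 = 20.33 s.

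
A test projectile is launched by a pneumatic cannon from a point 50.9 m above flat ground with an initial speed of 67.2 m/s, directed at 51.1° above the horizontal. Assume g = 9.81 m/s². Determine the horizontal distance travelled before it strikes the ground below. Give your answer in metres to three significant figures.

488 m

Components: vₓ = 67.20 cos 51.1° = 42.20 m/s, v_y0 = 67.20 sin 51.1° = 52.30 m/s.
The projectile lands when y = 50.9 + (52.30) t − ½·9.81·t² = 0. Positive root: t = (52.30 + √(52.30² + 2·9.81·50.9)) / 9.81 = (52.30 + 61.10) / 9.81 = 11.56 s.
Horizontal distance: R = vₓ t = 42.20 × 11.56 = 487.8 m.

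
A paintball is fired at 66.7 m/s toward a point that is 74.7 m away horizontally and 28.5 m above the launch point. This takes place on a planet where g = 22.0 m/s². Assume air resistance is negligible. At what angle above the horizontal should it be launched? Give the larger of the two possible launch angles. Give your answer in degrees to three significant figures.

Trajectory: y = x tanθ − g x² (1 + tan²θ)/(2v₀²). With x = 74.7, y = 28.5, v₀ = 66.7, g = 22.0:
13.80 tan²θ − 74.7 tanθ + (42.30) = 0.
tanθ = [74.7 ± √(74.7² − 4 × 13.80 × (42.30))] / (2 × 13.80) = (74.7 ± 56.97) / 27.59, giving tanθ = 0.6425 or 4.772.
θ = 32.72° or 78.16°; the larger is 78.16°.

78.2°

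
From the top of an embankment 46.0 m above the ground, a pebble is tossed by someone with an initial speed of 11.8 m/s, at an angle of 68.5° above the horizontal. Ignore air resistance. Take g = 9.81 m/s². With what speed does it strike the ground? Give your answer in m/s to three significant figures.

32.3 m/s

Horizontal component vₓ = 11.80 cos 68.5° = 4.325 m/s; vertical v_y0 = 11.80 sin 68.5° = 10.98 m/s.
With up positive and y = 0 at the ground: y(t) = 46.0 + (10.98) t − 4.905 t². Setting y = 0 and taking the positive root: t = [10.98 + √(10.98² + 2·9.81·46.0)] / 9.81 = (10.98 + 31.99) / 9.81 = 4.380 s.
Vertical velocity at impact: v_y = v_y0 − g t = 10.98 − 9.81 × 4.380 = −31.99 m/s.
Speed: |v| = √(vₓ² + v_y²) = √(4.325² + 31.99²) = 32.28 m/s.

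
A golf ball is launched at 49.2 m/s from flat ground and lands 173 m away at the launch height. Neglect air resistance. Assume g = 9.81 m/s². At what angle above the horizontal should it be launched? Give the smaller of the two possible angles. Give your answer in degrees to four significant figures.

22.26°

From R = (v₀²/g) sin 2θ: sin 2θ = 9.81 × 173 / 2420.6 = 0.7011.
2θ = 44.52° or 180° − 44.52° = 135.5°, so θ = 22.26° or 67.74°.
The smaller angle is 22.26°.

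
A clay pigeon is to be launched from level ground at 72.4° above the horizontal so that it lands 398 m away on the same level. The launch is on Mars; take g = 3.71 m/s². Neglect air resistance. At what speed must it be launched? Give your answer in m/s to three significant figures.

Level-ground range: R = v₀² sin(2θ)/g, so v₀ = √(gR / sin 2θ).
v₀ = √(3.71 × 398 / sin 144.8°) = √(1477 / 0.5764) = √2561.6 = 50.61 m/s.

50.6 m/s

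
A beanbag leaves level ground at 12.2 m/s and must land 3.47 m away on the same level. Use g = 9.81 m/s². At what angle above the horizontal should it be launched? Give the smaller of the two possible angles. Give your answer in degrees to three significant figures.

6.61°

Level-ground range R = v₀² sin(2θ)/g ⇒ sin(2θ) = gR/v₀² = 9.81 × 3.47 / 12.2² = 0.2287.
2θ = 13.22° or 180° − 13.22° = 166.8°, so θ = 6.610° or 83.39°.
The smaller angle is 6.610°.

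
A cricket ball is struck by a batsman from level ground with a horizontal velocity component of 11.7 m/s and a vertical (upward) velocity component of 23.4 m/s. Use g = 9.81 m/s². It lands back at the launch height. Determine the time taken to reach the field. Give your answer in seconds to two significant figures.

4.8 s

It returns to y = 0 when t = 2 v_y0 / g = 2(23.40)/9.81 = 4.771 s.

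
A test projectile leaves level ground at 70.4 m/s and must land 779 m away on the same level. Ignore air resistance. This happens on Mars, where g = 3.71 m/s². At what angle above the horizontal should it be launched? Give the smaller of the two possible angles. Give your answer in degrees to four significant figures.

17.84°

R = v₀² sin 2θ / g gives sin 2θ = gR/v₀² = 3.71·779/70.4² = 0.5831.
2θ = 35.67° or 180° − 35.67° = 144.3°, so θ = 17.84° or 72.16°.
The smaller angle is 17.84°.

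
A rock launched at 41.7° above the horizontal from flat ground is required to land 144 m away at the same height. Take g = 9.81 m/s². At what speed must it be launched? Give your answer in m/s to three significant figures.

From R = (v₀² / g) sin 2θ: v₀ = √(gR / sin 2θ).
v₀ = √(9.81 × 144 / sin 83.40°) = √(1413 / 0.9934) = √1422.1 = 37.71 m/s.

37.7 m/s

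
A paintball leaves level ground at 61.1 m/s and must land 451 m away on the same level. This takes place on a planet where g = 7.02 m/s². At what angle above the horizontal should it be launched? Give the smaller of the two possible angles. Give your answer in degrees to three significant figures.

Level-ground range R = v₀² sin(2θ)/g ⇒ sin(2θ) = gR/v₀² = 7.02 × 451 / 61.1² = 0.8481.
2θ = 58.00° or 180° − 58.00° = 122.0°, so θ = 29.00° or 61.00°.
The smaller angle is 29.00°.

29.0°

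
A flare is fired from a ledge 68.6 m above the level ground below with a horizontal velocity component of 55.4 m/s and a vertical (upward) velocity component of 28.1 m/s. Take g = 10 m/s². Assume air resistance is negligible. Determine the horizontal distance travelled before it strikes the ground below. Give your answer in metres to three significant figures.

With up positive and y = 0 at the ground: y(t) = 68.6 + (28.10) t − 5.000 t². Setting y = 0 and taking the positive root: t = [28.10 + √(28.10² + 2·10.0·68.6)] / 10.0 = (28.10 + 46.49) / 10.0 = 7.459 s.
Horizontal distance: R = vₓ t = 55.40 × 7.459 = 413.2 m.

413 m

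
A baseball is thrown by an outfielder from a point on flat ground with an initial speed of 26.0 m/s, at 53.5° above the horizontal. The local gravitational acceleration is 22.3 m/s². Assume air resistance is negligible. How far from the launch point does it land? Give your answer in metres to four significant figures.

28.99 m

Horizontal component vₓ = 26.00 cos 53.5° = 15.47 m/s; vertical v_y0 = 26.00 sin 53.5° = 20.90 m/s.
Flight time T = 2 v_y0 / g = 1.874 s.
Range: R = vₓ T = 15.47 × 1.874 = 28.99 m.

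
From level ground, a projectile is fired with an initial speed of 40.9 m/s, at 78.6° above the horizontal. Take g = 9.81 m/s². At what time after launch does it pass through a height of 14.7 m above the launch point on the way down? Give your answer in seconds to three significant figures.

Horizontal component vₓ = 40.90 cos 78.6° = 8.084 m/s; vertical v_y0 = 40.90 sin 78.6° = 40.09 m/s.
Height y(t) = 40.09 t − 4.905 t² = 14.7 gives 4.905 t² − 40.09 t + 14.7 = 0.
t = [40.09 ± √(40.09² − 2·9.81·14.7)] / 9.81 = (40.09 ± 36.32) / 9.81, so t = 0.3848 s or t = 7.789 s.
The descending-branch root is 7.789 s.

7.79 s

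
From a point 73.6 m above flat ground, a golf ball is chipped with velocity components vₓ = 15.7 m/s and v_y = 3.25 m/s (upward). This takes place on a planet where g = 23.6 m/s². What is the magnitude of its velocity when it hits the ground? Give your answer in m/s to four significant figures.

With up positive and y = 0 at the ground: y(t) = 73.6 + (3.250) t − 11.80 t². Setting y = 0 and taking the positive root: t = [3.250 + √(3.250² + 2·23.6·73.6)] / 23.6 = (3.250 + 59.03) / 23.6 = 2.639 s.
Vertical velocity at impact: v_y = v_y0 − g t = 3.250 − 23.6 × 2.639 = −59.03 m/s.
Speed: |v| = √(vₓ² + v_y²) = √(15.70² + 59.03²) = 61.08 m/s.

61.08 m/s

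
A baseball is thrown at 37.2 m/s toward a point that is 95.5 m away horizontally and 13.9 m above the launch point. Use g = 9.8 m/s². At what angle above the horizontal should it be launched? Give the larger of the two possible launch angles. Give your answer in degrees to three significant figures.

66.9°

Trajectory: y = x tanθ − g x² (1 + tan²θ)/(2v₀²). With x = 95.5, y = 13.9, v₀ = 37.2, g = 9.80:
32.29 tan²θ − 95.5 tanθ + (46.19) = 0.
tanθ = [95.5 ± √(95.5² − 4 × 32.29 × (46.19))] / (2 × 32.29) = (95.5 ± 56.15) / 64.59, giving tanθ = 0.6092 or 2.348.
θ = 31.35° or 66.93°; the larger is 66.93°.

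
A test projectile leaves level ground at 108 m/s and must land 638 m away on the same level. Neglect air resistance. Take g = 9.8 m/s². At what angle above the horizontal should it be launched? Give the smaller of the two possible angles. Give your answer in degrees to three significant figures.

16.2°

R = v₀² sin 2θ / g gives sin 2θ = gR/v₀² = 9.80·638/108² = 0.5360.
2θ = 32.41° or 180° − 32.41° = 147.6°, so θ = 16.21° or 73.79°.
The smaller angle is 16.21°.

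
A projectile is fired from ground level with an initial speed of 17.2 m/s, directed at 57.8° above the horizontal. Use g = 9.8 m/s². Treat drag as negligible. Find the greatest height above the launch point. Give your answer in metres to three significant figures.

vₓ = 17.20 cos 57.8° = 9.165 m/s; v_y0 = 17.20 sin 57.8° = 14.55 m/s.
Peak height H = v_y0² / (2g) = 211.83 / 19.60 = 10.81 m.

10.8 m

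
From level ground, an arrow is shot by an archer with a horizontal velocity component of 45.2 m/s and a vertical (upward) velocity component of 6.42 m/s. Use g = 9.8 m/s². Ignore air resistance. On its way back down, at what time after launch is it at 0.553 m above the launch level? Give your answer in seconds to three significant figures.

1.22 s

Set y = v_y0 t − ½ g t² = 0.553: 4.900 t² − 6.420 t + 0.553 = 0.
Quadratic formula: t = (6.420 ± √30.378) / 9.80 = (6.420 ± 5.512) / 9.80 → t = 0.09270 s or 1.218 s.
The descending-branch root is 1.218 s.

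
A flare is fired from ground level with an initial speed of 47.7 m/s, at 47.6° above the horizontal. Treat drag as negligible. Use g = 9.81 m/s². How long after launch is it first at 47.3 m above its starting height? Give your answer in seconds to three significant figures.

1.79 s

Resolve: vₓ = 47.70 cos 47.6° = 32.16 m/s and v_y0 = 47.70 sin 47.6° = 35.22 m/s.
Set y = v_y0 t − ½ g t² = 47.3: 4.905 t² − 35.22 t + 47.3 = 0.
t = [35.22 ± √(35.22² − 2·9.81·47.3)] / 9.81 = (35.22 ± 17.68) / 9.81, so t = 1.788 s or t = 5.393 s.
The first (ascending) time is 1.788 s.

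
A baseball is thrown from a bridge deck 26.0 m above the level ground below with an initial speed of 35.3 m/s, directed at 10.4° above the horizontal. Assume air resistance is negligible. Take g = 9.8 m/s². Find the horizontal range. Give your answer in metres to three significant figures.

vₓ = 35.30 cos 10.4° = 34.72 m/s; v_y0 = 35.30 sin 10.4° = 6.372 m/s.
With up positive and y = 0 at the ground: y(t) = 26.0 + (6.372) t − 4.900 t². Setting y = 0 and taking the positive root: t = [6.372 + √(6.372² + 2·9.80·26.0)] / 9.80 = (6.372 + 23.46) / 9.80 = 3.044 s.
Horizontal distance: R = vₓ t = 34.72 × 3.044 = 105.7 m.

106 m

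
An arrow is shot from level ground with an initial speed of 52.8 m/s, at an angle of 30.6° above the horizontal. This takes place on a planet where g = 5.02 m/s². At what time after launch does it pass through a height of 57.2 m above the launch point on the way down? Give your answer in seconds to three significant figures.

7.78 s

Components: vₓ = 52.80 cos 30.6° = 45.45 m/s, v_y0 = 52.80 sin 30.6° = 26.88 m/s.
Set y = v_y0 t − ½ g t² = 57.2: 2.510 t² − 26.88 t + 57.2 = 0.
Quadratic formula: t = (26.88 ± √148.11) / 5.02 = (26.88 ± 12.17) / 5.02 → t = 2.930 s or 7.778 s.
The descending-branch root is 7.778 s.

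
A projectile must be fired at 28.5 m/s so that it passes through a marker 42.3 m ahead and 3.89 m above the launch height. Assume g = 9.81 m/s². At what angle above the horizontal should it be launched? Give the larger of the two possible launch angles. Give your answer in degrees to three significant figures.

Trajectory: y = x tanθ − g x² (1 + tan²θ)/(2v₀²). With x = 42.3, y = 3.89, v₀ = 28.5, g = 9.81:
10.81 tan²θ − 42.3 tanθ + (14.70) = 0.
tanθ = [42.3 ± √(42.3² − 4 × 10.81 × (14.70))] / (2 × 10.81) = (42.3 ± 33.97) / 21.61, giving tanθ = 0.3853 or 3.529.
θ = 21.07° or 74.18°; the larger is 74.18°.

74.2°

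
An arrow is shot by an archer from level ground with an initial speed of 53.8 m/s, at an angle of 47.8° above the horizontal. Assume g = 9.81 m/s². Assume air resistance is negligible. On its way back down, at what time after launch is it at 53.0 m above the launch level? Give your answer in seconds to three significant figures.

6.45 s

Components: vₓ = 53.80 cos 47.8° = 36.14 m/s, v_y0 = 53.80 sin 47.8° = 39.86 m/s.
Set y = v_y0 t − ½ g t² = 53.0: 4.905 t² − 39.86 t + 53.0 = 0.
t = [39.86 ± √(39.86² − 2·9.81·53.0)] / 9.81 = (39.86 ± 23.42) / 9.81, so t = 1.675 s or t = 6.450 s.
The descending-branch root is 6.450 s.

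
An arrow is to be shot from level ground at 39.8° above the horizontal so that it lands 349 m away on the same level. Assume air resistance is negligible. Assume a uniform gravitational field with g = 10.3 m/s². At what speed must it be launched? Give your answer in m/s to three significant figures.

60.5 m/s

On level ground R = v₀² sin 2θ / g ⇒ v₀ = √(gR / sin 2θ).
v₀ = √(10.3 × 349 / sin 79.60°) = √(3595 / 0.9836) = √3654.7 = 60.45 m/s.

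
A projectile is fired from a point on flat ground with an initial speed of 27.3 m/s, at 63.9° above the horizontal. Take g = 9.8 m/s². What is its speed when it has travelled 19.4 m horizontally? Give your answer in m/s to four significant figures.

Resolve: vₓ = 27.30 cos 63.9° = 12.01 m/s and v_y0 = 27.30 sin 63.9° = 24.52 m/s.
At x = 19.4 m, t = x/vₓ = 19.4/12.01 = 1.615 s.
Vertical velocity there: v_y = v_y0 − g t = 24.52 − 9.80 × 1.615 = 8.686 m/s.
Speed: √(vₓ² + v_y²) = √(12.01² + 8.686²) = 14.82 m/s.

14.82 m/s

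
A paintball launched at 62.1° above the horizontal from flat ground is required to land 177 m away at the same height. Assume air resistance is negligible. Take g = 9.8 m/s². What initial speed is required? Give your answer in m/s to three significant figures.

Level-ground range: R = v₀² sin(2θ)/g, so v₀ = √(gR / sin 2θ).
v₀ = √(9.80 × 177 / sin 124.2°) = √(1735 / 0.8271) = √2097.3 = 45.80 m/s.

45.8 m/s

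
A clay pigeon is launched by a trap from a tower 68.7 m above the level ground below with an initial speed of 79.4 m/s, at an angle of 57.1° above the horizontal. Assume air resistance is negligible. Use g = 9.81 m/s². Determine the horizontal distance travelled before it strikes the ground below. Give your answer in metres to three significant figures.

628 m

vₓ = 79.40 cos 57.1° = 43.13 m/s; v_y0 = 79.40 sin 57.1° = 66.67 m/s.
Vertical motion (up positive, ground at y = 0): 4.905 t² − (66.67) t − 68.7 = 0, so t = (66.67 + √(66.67² + 2·9.81·68.7)) / 9.81 = (66.67 + 76.11) / 9.81 = 14.55 s.
Horizontal distance: R = vₓ t = 43.13 × 14.55 = 627.7 m.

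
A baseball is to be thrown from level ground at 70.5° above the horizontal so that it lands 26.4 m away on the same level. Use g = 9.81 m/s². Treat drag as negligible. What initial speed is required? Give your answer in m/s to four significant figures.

From R = (v₀² / g) sin 2θ: v₀ = √(gR / sin 2θ).
v₀ = √(9.81 × 26.4 / sin 141.0°) = √(259.0 / 0.6293) = √411.53 = 20.29 m/s.

20.29 m/s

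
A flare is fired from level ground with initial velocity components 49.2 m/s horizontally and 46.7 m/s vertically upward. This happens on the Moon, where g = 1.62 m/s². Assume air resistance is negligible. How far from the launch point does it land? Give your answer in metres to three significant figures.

Time aloft: T = 2 v_y0 / g = 2 × 46.70 / 1.62 = 57.65 s.
Range: R = vₓ T = 49.20 × 57.65 = 2837 m.

2840 m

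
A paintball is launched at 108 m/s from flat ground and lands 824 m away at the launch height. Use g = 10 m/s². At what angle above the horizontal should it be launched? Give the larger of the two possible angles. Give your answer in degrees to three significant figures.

67.5°

From R = (v₀²/g) sin 2θ: sin 2θ = 10.0 × 824 / 11664 = 0.7064.
2θ = 44.95° or 180° − 44.95° = 135.1°, so θ = 22.47° or 67.53°.
The larger angle is 67.53°.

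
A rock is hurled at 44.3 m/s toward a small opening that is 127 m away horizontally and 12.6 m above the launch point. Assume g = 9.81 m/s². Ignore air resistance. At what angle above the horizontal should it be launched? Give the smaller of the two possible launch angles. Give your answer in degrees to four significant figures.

Trajectory: y = x tanθ − g x² (1 + tan²θ)/(2v₀²). With x = 127, y = 12.6, v₀ = 44.3, g = 9.81:
40.31 tan²θ − 127 tanθ + (52.91) = 0.
tanθ = [127 ± √(127² − 4 × 40.31 × (52.91))] / (2 × 40.31) = (127 ± 87.16) / 80.62, giving tanθ = 0.4941 or 2.656.
θ = 26.30° or 69.37°; the smaller is 26.30°.

26.30°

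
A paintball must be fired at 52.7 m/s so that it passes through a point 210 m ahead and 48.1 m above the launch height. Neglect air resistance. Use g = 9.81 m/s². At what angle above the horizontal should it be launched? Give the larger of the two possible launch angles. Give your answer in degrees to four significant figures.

60.88°

Trajectory: y = x tanθ − g x² (1 + tan²θ)/(2v₀²). With x = 210, y = 48.1, v₀ = 52.7, g = 9.81:
77.89 tan²θ − 210 tanθ + (126.0) = 0.
tanθ = [210 ± √(210² − 4 × 77.89 × (126.0))] / (2 × 77.89) = (210 ± 69.64) / 155.8, giving tanθ = 0.9010 or 1.795.
θ = 42.02° or 60.88°; the larger is 60.88°.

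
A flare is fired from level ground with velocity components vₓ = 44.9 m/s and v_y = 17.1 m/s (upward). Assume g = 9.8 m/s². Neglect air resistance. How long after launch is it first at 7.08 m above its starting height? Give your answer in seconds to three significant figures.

0.480 s

Require v_y0 t − ½ g t² = 7.08, i.e. 4.900 t² − 17.10 t + 7.08 = 0.
Quadratic formula: t = (17.10 ± √153.64) / 9.80 = (17.10 ± 12.40) / 9.80 → t = 0.4801 s or 3.010 s.
The first (ascending) time is 0.4801 s.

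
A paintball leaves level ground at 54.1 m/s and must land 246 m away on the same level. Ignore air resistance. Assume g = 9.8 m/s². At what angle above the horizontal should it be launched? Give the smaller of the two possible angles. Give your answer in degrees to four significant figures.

27.73°

R = v₀² sin 2θ / g gives sin 2θ = gR/v₀² = 9.80·246/54.1² = 0.8237.
2θ = 55.46° or 180° − 55.46° = 124.5°, so θ = 27.73° or 62.27°.
The smaller angle is 27.73°.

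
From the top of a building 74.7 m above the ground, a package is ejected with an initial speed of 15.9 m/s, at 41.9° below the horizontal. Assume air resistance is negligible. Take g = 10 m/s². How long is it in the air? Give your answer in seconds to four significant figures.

Resolve: vₓ = 15.90 cos 41.9° = 11.83 m/s and v_y0 = −10.62 m/s (downward).
Vertical motion (up positive, ground at y = 0): 5.000 t² − (−10.62) t − 74.7 = 0, so t = (−10.62 + √(10.62² + 2·10.0·74.7)) / 10.0 = (−10.62 + 40.08) / 10.0 = 2.947 s.

2.947 s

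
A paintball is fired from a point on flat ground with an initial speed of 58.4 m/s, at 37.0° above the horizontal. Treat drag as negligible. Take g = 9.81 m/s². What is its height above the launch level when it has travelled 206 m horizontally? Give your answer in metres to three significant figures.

Resolve: vₓ = 58.40 cos 37.0° = 46.64 m/s and v_y0 = 58.40 sin 37.0° = 35.15 m/s.
At x = 206 m, t = x/vₓ = 206/46.64 = 4.417 s.
Height: y = v_y0 t − ½ g t² = 35.15 × 4.417 − 4.905 × 4.417² = 155.2 − 95.69 = 59.55 m.

59.5 m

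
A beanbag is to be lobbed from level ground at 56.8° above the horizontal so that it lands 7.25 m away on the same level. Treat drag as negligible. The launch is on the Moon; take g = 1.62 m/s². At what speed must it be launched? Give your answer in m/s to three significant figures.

3.58 m/s

Level-ground range: R = v₀² sin(2θ)/g, so v₀ = √(gR / sin 2θ).
v₀ = √(1.62 × 7.25 / sin 113.6°) = √(11.74 / 0.9164) = √12.817 = 3.580 m/s.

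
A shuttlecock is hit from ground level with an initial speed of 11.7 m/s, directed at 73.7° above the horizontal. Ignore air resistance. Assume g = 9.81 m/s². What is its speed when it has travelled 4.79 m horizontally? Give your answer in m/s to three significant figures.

4.50 m/s

Horizontal component vₓ = 11.70 cos 73.7° = 3.284 m/s; vertical v_y0 = 11.70 sin 73.7° = 11.23 m/s.
At x = 4.79 m, t = x/vₓ = 4.79/3.284 = 1.459 s.
Vertical velocity there: v_y = v_y0 − g t = 11.23 − 9.81 × 1.459 = −3.080 m/s.
Speed: √(vₓ² + v_y²) = √(3.284² + 3.080²) = 4.502 m/s.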